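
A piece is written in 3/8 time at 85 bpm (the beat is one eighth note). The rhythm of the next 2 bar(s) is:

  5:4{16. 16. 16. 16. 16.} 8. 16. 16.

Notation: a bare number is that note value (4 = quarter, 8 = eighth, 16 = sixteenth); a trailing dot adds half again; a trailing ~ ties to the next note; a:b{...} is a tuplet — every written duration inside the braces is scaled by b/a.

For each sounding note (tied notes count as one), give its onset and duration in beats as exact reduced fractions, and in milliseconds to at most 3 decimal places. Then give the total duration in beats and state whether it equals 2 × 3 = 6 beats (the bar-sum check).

1) 0.0ms=0b +423.529ms=3/5b
2) 423.529ms=3/5b +423.529ms=3/5b
3) 847.059ms=6/5b +423.529ms=3/5b
4) 1270.588ms=9/5b +423.529ms=3/5b
5) 1694.118ms=12/5b +423.529ms=3/5b
6) 2117.647ms=3b +1058.824ms=3/2b
7) 3176.471ms=9/2b +529.412ms=3/4b
8) 3705.882ms=21/4b +529.412ms=3/4b
Σ=6b of 6 (85bpm 3/8) — PASS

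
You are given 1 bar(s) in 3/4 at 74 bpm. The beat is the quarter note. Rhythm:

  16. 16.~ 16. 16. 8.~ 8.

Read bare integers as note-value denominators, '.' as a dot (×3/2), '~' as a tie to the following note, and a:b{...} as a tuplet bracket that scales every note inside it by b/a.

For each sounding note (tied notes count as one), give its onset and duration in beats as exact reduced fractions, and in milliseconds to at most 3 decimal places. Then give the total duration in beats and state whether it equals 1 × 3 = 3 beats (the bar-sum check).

1) 0.0ms=0b +304.054ms=3/8b
2) 304.054ms=3/8b +608.108ms=3/4b
3) 912.162ms=9/8b +304.054ms=3/8b
4) 1216.216ms=3/2b +1216.216ms=3/2b
Σ=3b of 3 (74bpm 3/4) — PASS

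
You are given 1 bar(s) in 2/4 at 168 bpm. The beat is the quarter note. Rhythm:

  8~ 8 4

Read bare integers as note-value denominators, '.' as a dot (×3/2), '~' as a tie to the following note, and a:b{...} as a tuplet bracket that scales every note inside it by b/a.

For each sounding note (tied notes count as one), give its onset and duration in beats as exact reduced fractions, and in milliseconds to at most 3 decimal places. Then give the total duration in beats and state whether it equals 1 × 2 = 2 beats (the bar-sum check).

1) 0.0ms=0b +357.143ms=1b
2) 357.143ms=1b +357.143ms=1b
Σ=2b of 2 (168bpm 2/4) — PASS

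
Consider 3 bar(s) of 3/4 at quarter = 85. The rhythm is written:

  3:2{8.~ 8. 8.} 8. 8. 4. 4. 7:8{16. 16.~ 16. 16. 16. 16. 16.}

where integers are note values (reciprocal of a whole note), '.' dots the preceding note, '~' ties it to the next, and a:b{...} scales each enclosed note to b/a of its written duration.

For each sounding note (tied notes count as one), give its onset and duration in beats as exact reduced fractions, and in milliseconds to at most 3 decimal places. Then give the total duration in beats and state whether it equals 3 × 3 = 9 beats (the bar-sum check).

1) 0.0ms=0b +705.882ms=1b
2) 705.882ms=1b +352.941ms=1/2b
3) 1058.824ms=3/2b +529.412ms=3/4b
4) 1588.235ms=9/4b +529.412ms=3/4b
5) 2117.647ms=3b +1058.824ms=3/2b
6) 3176.471ms=9/2b +1058.824ms=3/2b
7) 4235.294ms=6b +302.521ms=3/7b
8) 4537.815ms=45/7b +605.042ms=6/7b
9) 5142.857ms=51/7b +302.521ms=3/7b
10) 5445.378ms=54/7b +302.521ms=3/7b
11) 5747.899ms=57/7b +302.521ms=3/7b
12) 6050.42ms=60/7b +302.521ms=3/7b
Σ=9b of 9 (85bpm 3/4) — PASS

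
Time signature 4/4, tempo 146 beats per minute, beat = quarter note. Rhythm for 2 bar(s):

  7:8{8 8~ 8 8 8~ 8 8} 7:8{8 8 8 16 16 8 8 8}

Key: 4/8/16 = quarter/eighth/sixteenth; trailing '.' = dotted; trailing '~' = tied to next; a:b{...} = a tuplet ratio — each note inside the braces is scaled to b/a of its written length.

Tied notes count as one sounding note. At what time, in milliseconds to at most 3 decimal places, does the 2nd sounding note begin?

1. 0.0ms @ 0 + 234.834ms (4/7)
2. 234.834ms @ 4/7 + 469.667ms (8/7)
3. 704.501ms @ 12/7 + 234.834ms (4/7)
4. 939.335ms @ 16/7 + 469.667ms (8/7)
5. 1409.002ms @ 24/7 + 234.834ms (4/7)
6. 1643.836ms @ 4 + 234.834ms (4/7)
7. 1878.669ms @ 32/7 + 234.834ms (4/7)
8. 2113.503ms @ 36/7 + 234.834ms (4/7)
9. 2348.337ms @ 40/7 + 117.417ms (2/7)
10. 2465.753ms @ 6 + 117.417ms (2/7)
11. 2583.17ms @ 44/7 + 234.834ms (4/7)
12. 2818.004ms @ 48/7 + 234.834ms (4/7)
13. 3052.838ms @ 52/7 + 234.834ms (4/7)

note 2 onset = 4/7b = 234.834ms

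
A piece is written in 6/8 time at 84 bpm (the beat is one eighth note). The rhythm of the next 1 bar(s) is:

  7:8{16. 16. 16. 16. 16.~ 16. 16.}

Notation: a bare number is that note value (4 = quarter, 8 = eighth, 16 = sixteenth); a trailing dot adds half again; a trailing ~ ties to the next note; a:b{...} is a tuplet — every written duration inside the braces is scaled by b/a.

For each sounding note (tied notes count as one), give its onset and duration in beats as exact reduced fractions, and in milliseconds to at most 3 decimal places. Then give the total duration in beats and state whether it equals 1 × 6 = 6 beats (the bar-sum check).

1) 0.0ms=0b +612.245ms=6/7b
2) 612.245ms=6/7b +612.245ms=6/7b
3) 1224.49ms=12/7b +612.245ms=6/7b
4) 1836.735ms=18/7b +612.245ms=6/7b
5) 2448.98ms=24/7b +1224.49ms=12/7b
6) 3673.469ms=36/7b +612.245ms=6/7b
Σ=6b of 6 (84bpm 6/8) — PASS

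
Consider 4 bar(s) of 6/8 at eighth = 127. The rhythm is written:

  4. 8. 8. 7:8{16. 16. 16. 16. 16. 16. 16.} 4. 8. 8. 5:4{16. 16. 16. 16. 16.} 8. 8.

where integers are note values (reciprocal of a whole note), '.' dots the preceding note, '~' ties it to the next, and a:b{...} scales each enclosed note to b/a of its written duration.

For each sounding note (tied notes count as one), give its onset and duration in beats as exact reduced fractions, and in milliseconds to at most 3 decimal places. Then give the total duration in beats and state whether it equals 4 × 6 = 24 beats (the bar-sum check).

1) 0.0ms=0b +1417.323ms=3b
2) 1417.323ms=3b +708.661ms=3/2b
3) 2125.984ms=9/2b +708.661ms=3/2b
4) 2834.646ms=6b +404.949ms=6/7b
5) 3239.595ms=48/7b +404.949ms=6/7b
6) 3644.544ms=54/7b +404.949ms=6/7b
7) 4049.494ms=60/7b +404.949ms=6/7b
8) 4454.443ms=66/7b +404.949ms=6/7b
9) 4859.393ms=72/7b +404.949ms=6/7b
10) 5264.342ms=78/7b +404.949ms=6/7b
11) 5669.291ms=12b +1417.323ms=3b
12) 7086.614ms=15b +708.661ms=3/2b
13) 7795.276ms=33/2b +708.661ms=3/2b
14) 8503.937ms=18b +283.465ms=3/5b
15) 8787.402ms=93/5b +283.465ms=3/5b
16) 9070.866ms=96/5b +283.465ms=3/5b
17) 9354.331ms=99/5b +283.465ms=3/5b
18) 9637.795ms=102/5b +283.465ms=3/5b
19) 9921.26ms=21b +708.661ms=3/2b
20) 10629.921ms=45/2b +708.661ms=3/2b
Σ=24b of 24 (127bpm 6/8) — PASS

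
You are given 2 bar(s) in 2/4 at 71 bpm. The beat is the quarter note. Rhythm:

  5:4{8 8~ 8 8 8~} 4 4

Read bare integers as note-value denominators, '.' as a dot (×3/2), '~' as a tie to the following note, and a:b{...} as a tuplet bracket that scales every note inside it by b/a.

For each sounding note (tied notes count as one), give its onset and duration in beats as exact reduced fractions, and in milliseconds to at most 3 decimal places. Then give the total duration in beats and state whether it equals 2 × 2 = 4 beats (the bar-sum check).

1) 0.0ms=0b +338.028ms=2/5b
2) 338.028ms=2/5b +676.056ms=4/5b
3) 1014.085ms=6/5b +338.028ms=2/5b
4) 1352.113ms=8/5b +1183.099ms=7/5b
5) 2535.211ms=3b +845.07ms=1b
Σ=4b of 4 (71bpm 2/4) — PASS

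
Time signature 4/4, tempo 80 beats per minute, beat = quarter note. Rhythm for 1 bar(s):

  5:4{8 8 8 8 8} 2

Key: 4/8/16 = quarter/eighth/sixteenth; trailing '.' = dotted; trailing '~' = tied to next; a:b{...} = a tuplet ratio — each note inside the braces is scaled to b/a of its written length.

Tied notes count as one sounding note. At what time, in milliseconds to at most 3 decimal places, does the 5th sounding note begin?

1. 0.0ms @ 0 + 300.0ms (2/5)
2. 300.0ms @ 2/5 + 300.0ms (2/5)
3. 600.0ms @ 4/5 + 300.0ms (2/5)
4. 900.0ms @ 6/5 + 300.0ms (2/5)
5. 1200.0ms @ 8/5 + 300.0ms (2/5)
6. 1500.0ms @ 2 + 1500.0ms (2)

note 5 onset = 8/5b = 1200.0ms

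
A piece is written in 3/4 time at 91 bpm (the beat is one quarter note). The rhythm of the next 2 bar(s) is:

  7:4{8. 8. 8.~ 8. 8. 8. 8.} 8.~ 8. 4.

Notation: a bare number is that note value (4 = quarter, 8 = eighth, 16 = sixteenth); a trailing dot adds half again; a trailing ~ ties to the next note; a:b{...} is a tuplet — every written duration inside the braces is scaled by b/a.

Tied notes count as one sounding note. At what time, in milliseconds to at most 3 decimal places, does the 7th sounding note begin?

1. 0.0ms @ 0 + 282.575ms (3/7)
2. 282.575ms @ 3/7 + 282.575ms (3/7)
3. 565.149ms @ 6/7 + 565.149ms (6/7)
4. 1130.298ms @ 12/7 + 282.575ms (3/7)
5. 1412.873ms @ 15/7 + 282.575ms (3/7)
6. 1695.447ms @ 18/7 + 282.575ms (3/7)
7. 1978.022ms @ 3 + 989.011ms (3/2)
8. 2967.033ms @ 9/2 + 989.011ms (3/2)

note 7 onset = 3b = 1978.022ms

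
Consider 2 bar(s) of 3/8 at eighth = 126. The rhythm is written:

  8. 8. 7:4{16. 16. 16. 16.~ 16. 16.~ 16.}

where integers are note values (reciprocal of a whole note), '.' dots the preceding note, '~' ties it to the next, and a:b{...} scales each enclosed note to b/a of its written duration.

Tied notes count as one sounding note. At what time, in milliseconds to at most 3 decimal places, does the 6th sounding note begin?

note 6 onset = 30/7b = 2040.816ms

1. 0.0ms @ 0 + 714.286ms (3/2)
2. 714.286ms @ 3/2 + 714.286ms (3/2)
3. 1428.571ms @ 3 + 204.082ms (3/7)
4. 1632.653ms @ 24/7 + 204.082ms (3/7)
5. 1836.735ms @ 27/7 + 204.082ms (3/7)
6. 2040.816ms @ 30/7 + 408.163ms (6/7)
7. 2448.98ms @ 36/7 + 408.163ms (6/7)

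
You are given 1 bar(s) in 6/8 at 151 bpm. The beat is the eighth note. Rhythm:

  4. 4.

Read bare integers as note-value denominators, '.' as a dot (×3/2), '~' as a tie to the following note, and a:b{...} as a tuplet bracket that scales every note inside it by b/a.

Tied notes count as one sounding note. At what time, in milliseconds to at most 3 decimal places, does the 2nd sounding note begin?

1. 0.0ms @ 0 + 1192.053ms (3)
2. 1192.053ms @ 3 + 1192.053ms (3)

note 2 onset = 3b = 1192.053ms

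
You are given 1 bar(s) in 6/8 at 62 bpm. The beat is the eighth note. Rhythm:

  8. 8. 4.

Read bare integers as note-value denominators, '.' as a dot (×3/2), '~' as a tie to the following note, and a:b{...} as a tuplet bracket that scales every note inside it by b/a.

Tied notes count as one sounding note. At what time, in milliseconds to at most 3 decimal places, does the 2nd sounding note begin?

note 2 onset = 3/2b = 1451.613ms

1. 0.0ms @ 0 + 1451.613ms (3/2)
2. 1451.613ms @ 3/2 + 1451.613ms (3/2)
3. 2903.226ms @ 3 + 2903.226ms (3)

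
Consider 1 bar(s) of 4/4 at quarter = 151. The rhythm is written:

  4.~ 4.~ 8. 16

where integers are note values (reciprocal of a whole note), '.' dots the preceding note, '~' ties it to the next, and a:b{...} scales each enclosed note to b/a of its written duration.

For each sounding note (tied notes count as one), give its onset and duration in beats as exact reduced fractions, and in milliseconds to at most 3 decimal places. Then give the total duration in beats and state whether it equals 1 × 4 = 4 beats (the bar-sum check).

1) 0.0ms=0b +1490.066ms=15/4b
2) 1490.066ms=15/4b +99.338ms=1/4b
Σ=4b of 4 (151bpm 4/4) — PASS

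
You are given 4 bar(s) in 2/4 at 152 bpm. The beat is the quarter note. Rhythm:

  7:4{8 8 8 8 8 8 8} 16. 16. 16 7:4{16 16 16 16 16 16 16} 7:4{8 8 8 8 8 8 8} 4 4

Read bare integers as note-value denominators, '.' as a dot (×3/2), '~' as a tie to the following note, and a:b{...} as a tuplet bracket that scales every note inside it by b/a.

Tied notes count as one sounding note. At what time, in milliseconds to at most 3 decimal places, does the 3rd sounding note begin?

note 3 onset = 4/7b = 225.564ms

1. 0.0ms @ 0 + 112.782ms (2/7)
2. 112.782ms @ 2/7 + 112.782ms (2/7)
3. 225.564ms @ 4/7 + 112.782ms (2/7)
4. 338.346ms @ 6/7 + 112.782ms (2/7)
5. 451.128ms @ 8/7 + 112.782ms (2/7)
6. 563.91ms @ 10/7 + 112.782ms (2/7)
7. 676.692ms @ 12/7 + 112.782ms (2/7)
8. 789.474ms @ 2 + 148.026ms (3/8)
9. 937.5ms @ 19/8 + 148.026ms (3/8)
10. 1085.526ms @ 11/4 + 98.684ms (1/4)
11. 1184.211ms @ 3 + 56.391ms (1/7)
12. 1240.602ms @ 22/7 + 56.391ms (1/7)
13. 1296.992ms @ 23/7 + 56.391ms (1/7)
14. 1353.383ms @ 24/7 + 56.391ms (1/7)
15. 1409.774ms @ 25/7 + 56.391ms (1/7)
16. 1466.165ms @ 26/7 + 56.391ms (1/7)
17. 1522.556ms @ 27/7 + 56.391ms (1/7)
18. 1578.947ms @ 4 + 112.782ms (2/7)
19. 1691.729ms @ 30/7 + 112.782ms (2/7)
20. 1804.511ms @ 32/7 + 112.782ms (2/7)
21. 1917.293ms @ 34/7 + 112.782ms (2/7)
22. 2030.075ms @ 36/7 + 112.782ms (2/7)
23. 2142.857ms @ 38/7 + 112.782ms (2/7)
24. 2255.639ms @ 40/7 + 112.782ms (2/7)
25. 2368.421ms @ 6 + 394.737ms (1)
26. 2763.158ms @ 7 + 394.737ms (1)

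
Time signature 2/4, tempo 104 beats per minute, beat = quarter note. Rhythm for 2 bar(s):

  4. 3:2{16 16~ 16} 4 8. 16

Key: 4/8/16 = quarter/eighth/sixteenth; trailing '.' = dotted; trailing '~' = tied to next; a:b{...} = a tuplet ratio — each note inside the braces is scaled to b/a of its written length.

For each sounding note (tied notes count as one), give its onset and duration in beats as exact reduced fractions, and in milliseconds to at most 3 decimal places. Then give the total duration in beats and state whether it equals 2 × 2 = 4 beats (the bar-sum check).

1) 0.0ms=0b +865.385ms=3/2b
2) 865.385ms=3/2b +96.154ms=1/6b
3) 961.538ms=5/3b +192.308ms=1/3b
4) 1153.846ms=2b +576.923ms=1b
5) 1730.769ms=3b +432.692ms=3/4b
6) 2163.462ms=15/4b +144.231ms=1/4b
Σ=4b of 4 (104bpm 2/4) — PASS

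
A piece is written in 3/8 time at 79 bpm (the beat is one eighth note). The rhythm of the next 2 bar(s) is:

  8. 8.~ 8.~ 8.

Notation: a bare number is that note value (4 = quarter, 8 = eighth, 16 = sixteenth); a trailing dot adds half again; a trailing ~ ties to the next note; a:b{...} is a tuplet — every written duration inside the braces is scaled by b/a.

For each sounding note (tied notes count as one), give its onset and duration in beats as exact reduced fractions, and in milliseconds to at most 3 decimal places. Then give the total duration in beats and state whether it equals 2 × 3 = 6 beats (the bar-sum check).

1) 0.0ms=0b +1139.241ms=3/2b
2) 1139.241ms=3/2b +3417.722ms=9/2b
Σ=6b of 6 (79bpm 3/8) — PASS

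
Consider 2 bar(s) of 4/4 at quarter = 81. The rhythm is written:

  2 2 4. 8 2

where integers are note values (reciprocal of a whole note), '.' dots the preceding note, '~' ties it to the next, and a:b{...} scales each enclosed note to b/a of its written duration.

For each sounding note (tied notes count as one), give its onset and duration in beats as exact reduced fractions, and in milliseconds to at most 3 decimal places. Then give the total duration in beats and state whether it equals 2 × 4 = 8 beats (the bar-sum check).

1) 0.0ms=0b +1481.481ms=2b
2) 1481.481ms=2b +1481.481ms=2b
3) 2962.963ms=4b +1111.111ms=3/2b
4) 4074.074ms=11/2b +370.37ms=1/2b
5) 4444.444ms=6b +1481.481ms=2b
Σ=8b of 8 (81bpm 4/4) — PASS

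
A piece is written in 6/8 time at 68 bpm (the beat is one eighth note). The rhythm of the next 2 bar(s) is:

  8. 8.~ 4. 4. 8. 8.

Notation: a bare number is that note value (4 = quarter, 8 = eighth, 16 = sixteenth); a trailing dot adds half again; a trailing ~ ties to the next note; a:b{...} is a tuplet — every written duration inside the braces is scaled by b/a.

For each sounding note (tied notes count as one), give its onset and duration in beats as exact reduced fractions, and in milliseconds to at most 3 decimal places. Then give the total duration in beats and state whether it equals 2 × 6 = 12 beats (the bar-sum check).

1) 0.0ms=0b +1323.529ms=3/2b
2) 1323.529ms=3/2b +3970.588ms=9/2b
3) 5294.118ms=6b +2647.059ms=3b
4) 7941.176ms=9b +1323.529ms=3/2b
5) 9264.706ms=21/2b +1323.529ms=3/2b
Σ=12b of 12 (68bpm 6/8) — PASS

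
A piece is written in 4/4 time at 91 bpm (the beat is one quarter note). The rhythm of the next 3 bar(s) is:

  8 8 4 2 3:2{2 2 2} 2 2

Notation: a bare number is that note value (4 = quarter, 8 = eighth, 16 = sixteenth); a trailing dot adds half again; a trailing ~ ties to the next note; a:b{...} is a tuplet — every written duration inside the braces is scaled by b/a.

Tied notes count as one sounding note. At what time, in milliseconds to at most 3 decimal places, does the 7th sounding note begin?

1. 0.0ms @ 0 + 329.67ms (1/2)
2. 329.67ms @ 1/2 + 329.67ms (1/2)
3. 659.341ms @ 1 + 659.341ms (1)
4. 1318.681ms @ 2 + 1318.681ms (2)
5. 2637.363ms @ 4 + 879.121ms (4/3)
6. 3516.484ms @ 16/3 + 879.121ms (4/3)
7. 4395.604ms @ 20/3 + 879.121ms (4/3)
8. 5274.725ms @ 8 + 1318.681ms (2)
9. 6593.407ms @ 10 + 1318.681ms (2)

note 7 onset = 20/3b = 4395.604ms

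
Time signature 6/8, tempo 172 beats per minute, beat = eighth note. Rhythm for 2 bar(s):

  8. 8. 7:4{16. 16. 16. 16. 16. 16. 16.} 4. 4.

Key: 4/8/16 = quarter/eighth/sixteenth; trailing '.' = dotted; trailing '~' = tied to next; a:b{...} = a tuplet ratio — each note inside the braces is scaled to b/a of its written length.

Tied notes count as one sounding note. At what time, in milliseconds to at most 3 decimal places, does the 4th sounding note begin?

1. 0.0ms @ 0 + 523.256ms (3/2)
2. 523.256ms @ 3/2 + 523.256ms (3/2)
3. 1046.512ms @ 3 + 149.502ms (3/7)
4. 1196.013ms @ 24/7 + 149.502ms (3/7)
5. 1345.515ms @ 27/7 + 149.502ms (3/7)
6. 1495.017ms @ 30/7 + 149.502ms (3/7)
7. 1644.518ms @ 33/7 + 149.502ms (3/7)
8. 1794.02ms @ 36/7 + 149.502ms (3/7)
9. 1943.522ms @ 39/7 + 149.502ms (3/7)
10. 2093.023ms @ 6 + 1046.512ms (3)
11. 3139.535ms @ 9 + 1046.512ms (3)

note 4 onset = 24/7b = 1196.013ms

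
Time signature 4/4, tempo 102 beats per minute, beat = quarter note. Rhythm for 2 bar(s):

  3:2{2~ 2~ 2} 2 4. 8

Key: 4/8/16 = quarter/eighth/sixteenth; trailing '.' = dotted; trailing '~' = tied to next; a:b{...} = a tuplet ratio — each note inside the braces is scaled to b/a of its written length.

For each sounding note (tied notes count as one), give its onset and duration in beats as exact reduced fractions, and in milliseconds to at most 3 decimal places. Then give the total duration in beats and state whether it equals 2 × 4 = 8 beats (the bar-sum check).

1) 0.0ms=0b +2352.941ms=4b
2) 2352.941ms=4b +1176.471ms=2b
3) 3529.412ms=6b +882.353ms=3/2b
4) 4411.765ms=15/2b +294.118ms=1/2b
Σ=8b of 8 (102bpm 4/4) — PASS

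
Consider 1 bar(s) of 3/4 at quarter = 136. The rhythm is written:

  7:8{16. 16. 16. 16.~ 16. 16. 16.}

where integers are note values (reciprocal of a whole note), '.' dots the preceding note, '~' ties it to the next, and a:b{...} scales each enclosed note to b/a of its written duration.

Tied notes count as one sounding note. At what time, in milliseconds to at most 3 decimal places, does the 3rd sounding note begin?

note 3 onset = 6/7b = 378.151ms

1. 0.0ms @ 0 + 189.076ms (3/7)
2. 189.076ms @ 3/7 + 189.076ms (3/7)
3. 378.151ms @ 6/7 + 189.076ms (3/7)
4. 567.227ms @ 9/7 + 378.151ms (6/7)
5. 945.378ms @ 15/7 + 189.076ms (3/7)
6. 1134.454ms @ 18/7 + 189.076ms (3/7)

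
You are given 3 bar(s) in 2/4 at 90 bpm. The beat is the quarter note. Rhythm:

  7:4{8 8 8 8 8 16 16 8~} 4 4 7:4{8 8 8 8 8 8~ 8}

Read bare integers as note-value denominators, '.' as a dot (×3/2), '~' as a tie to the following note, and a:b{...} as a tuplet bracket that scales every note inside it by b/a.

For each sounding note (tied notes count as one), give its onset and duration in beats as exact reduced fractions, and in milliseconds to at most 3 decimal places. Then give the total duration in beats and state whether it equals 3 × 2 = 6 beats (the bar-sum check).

1) 0.0ms=0b +190.476ms=2/7b
2) 190.476ms=2/7b +190.476ms=2/7b
3) 380.952ms=4/7b +190.476ms=2/7b
4) 571.429ms=6/7b +190.476ms=2/7b
5) 761.905ms=8/7b +190.476ms=2/7b
6) 952.381ms=10/7b +95.238ms=1/7b
7) 1047.619ms=11/7b +95.238ms=1/7b
8) 1142.857ms=12/7b +857.143ms=9/7b
9) 2000.0ms=3b +666.667ms=1b
10) 2666.667ms=4b +190.476ms=2/7b
11) 2857.143ms=30/7b +190.476ms=2/7b
12) 3047.619ms=32/7b +190.476ms=2/7b
13) 3238.095ms=34/7b +190.476ms=2/7b
14) 3428.571ms=36/7b +190.476ms=2/7b
15) 3619.048ms=38/7b +380.952ms=4/7b
Σ=6b of 6 (90bpm 2/4) — PASS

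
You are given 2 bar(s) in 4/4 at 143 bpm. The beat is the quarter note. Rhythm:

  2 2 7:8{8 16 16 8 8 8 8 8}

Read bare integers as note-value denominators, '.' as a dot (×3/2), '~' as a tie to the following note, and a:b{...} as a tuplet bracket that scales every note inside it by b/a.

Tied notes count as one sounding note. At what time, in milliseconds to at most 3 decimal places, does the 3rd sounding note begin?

note 3 onset = 4b = 1678.322ms

1. 0.0ms @ 0 + 839.161ms (2)
2. 839.161ms @ 2 + 839.161ms (2)
3. 1678.322ms @ 4 + 239.76ms (4/7)
4. 1918.082ms @ 32/7 + 119.88ms (2/7)
5. 2037.962ms @ 34/7 + 119.88ms (2/7)
6. 2157.842ms @ 36/7 + 239.76ms (4/7)
7. 2397.602ms @ 40/7 + 239.76ms (4/7)
8. 2637.363ms @ 44/7 + 239.76ms (4/7)
9. 2877.123ms @ 48/7 + 239.76ms (4/7)
10. 3116.883ms @ 52/7 + 239.76ms (4/7)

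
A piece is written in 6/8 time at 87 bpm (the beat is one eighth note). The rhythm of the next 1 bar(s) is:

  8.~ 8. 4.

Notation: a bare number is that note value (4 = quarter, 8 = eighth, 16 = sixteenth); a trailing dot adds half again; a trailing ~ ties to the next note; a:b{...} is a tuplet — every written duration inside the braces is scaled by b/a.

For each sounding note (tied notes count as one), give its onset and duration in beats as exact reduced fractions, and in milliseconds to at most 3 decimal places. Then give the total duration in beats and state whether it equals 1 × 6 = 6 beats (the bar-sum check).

1) 0.0ms=0b +2068.966ms=3b
2) 2068.966ms=3b +2068.966ms=3b
Σ=6b of 6 (87bpm 6/8) — PASS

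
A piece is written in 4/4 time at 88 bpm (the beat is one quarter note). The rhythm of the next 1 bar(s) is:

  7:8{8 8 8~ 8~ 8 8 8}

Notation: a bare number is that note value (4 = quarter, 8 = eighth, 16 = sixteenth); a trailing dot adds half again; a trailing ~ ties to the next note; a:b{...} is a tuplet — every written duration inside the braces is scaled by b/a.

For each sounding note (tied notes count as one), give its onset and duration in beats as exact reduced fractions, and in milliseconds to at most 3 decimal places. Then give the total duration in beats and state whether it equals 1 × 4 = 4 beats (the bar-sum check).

1) 0.0ms=0b +389.61ms=4/7b
2) 389.61ms=4/7b +389.61ms=4/7b
3) 779.221ms=8/7b +1168.831ms=12/7b
4) 1948.052ms=20/7b +389.61ms=4/7b
5) 2337.662ms=24/7b +389.61ms=4/7b
Σ=4b of 4 (88bpm 4/4) — PASS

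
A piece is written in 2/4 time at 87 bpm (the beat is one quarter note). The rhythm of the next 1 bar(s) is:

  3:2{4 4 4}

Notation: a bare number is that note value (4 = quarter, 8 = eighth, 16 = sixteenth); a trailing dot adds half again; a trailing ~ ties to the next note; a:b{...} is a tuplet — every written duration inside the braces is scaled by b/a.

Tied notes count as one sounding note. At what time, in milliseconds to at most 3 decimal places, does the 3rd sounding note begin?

1. 0.0ms @ 0 + 459.77ms (2/3)
2. 459.77ms @ 2/3 + 459.77ms (2/3)
3. 919.54ms @ 4/3 + 459.77ms (2/3)

note 3 onset = 4/3b = 919.54ms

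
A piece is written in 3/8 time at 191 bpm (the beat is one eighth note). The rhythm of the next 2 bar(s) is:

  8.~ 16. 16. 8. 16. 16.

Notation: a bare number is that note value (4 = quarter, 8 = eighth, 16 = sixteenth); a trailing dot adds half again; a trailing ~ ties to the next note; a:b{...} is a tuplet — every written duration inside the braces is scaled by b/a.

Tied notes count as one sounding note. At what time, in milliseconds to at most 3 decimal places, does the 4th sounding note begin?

note 4 onset = 9/2b = 1413.613ms

1. 0.0ms @ 0 + 706.806ms (9/4)
2. 706.806ms @ 9/4 + 235.602ms (3/4)
3. 942.408ms @ 3 + 471.204ms (3/2)
4. 1413.613ms @ 9/2 + 235.602ms (3/4)
5. 1649.215ms @ 21/4 + 235.602ms (3/4)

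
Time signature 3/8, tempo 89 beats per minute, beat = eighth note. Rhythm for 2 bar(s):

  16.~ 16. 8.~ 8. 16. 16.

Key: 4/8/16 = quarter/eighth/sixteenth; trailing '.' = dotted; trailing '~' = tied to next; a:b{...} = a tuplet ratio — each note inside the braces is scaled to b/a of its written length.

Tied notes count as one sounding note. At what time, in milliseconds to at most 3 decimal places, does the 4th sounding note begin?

note 4 onset = 21/4b = 3539.326ms

1. 0.0ms @ 0 + 1011.236ms (3/2)
2. 1011.236ms @ 3/2 + 2022.472ms (3)
3. 3033.708ms @ 9/2 + 505.618ms (3/4)
4. 3539.326ms @ 21/4 + 505.618ms (3/4)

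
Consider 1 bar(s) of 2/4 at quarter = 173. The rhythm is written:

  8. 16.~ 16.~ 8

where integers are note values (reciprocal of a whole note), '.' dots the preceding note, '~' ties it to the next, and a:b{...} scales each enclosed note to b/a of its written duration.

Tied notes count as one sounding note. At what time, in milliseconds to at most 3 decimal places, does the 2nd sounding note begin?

note 2 onset = 3/4b = 260.116ms

1. 0.0ms @ 0 + 260.116ms (3/4)
2. 260.116ms @ 3/4 + 433.526ms (5/4)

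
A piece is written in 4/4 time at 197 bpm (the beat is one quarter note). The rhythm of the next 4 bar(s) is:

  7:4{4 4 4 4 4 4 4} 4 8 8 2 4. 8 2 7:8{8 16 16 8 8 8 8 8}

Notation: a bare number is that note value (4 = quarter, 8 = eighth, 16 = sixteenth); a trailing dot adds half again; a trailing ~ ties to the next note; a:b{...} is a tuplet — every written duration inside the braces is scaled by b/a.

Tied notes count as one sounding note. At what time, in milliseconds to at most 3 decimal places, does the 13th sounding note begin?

note 13 onset = 19/2b = 2893.401ms

1. 0.0ms @ 0 + 174.039ms (4/7)
2. 174.039ms @ 4/7 + 174.039ms (4/7)
3. 348.078ms @ 8/7 + 174.039ms (4/7)
4. 522.117ms @ 12/7 + 174.039ms (4/7)
5. 696.157ms @ 16/7 + 174.039ms (4/7)
6. 870.196ms @ 20/7 + 174.039ms (4/7)
7. 1044.235ms @ 24/7 + 174.039ms (4/7)
8. 1218.274ms @ 4 + 304.569ms (1)
9. 1522.843ms @ 5 + 152.284ms (1/2)
10. 1675.127ms @ 11/2 + 152.284ms (1/2)
11. 1827.411ms @ 6 + 609.137ms (2)
12. 2436.548ms @ 8 + 456.853ms (3/2)
13. 2893.401ms @ 19/2 + 152.284ms (1/2)
14. 3045.685ms @ 10 + 609.137ms (2)
15. 3654.822ms @ 12 + 174.039ms (4/7)
16. 3828.861ms @ 88/7 + 87.02ms (2/7)
17. 3915.881ms @ 90/7 + 87.02ms (2/7)
18. 4002.901ms @ 92/7 + 174.039ms (4/7)
19. 4176.94ms @ 96/7 + 174.039ms (4/7)
20. 4350.979ms @ 100/7 + 174.039ms (4/7)
21. 4525.018ms @ 104/7 + 174.039ms (4/7)
22. 4699.057ms @ 108/7 + 174.039ms (4/7)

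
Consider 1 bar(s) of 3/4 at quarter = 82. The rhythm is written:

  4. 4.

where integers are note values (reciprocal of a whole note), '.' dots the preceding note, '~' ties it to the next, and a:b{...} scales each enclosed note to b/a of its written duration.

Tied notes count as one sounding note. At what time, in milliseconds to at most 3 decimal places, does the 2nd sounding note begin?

note 2 onset = 3/2b = 1097.561ms

1. 0.0ms @ 0 + 1097.561ms (3/2)
2. 1097.561ms @ 3/2 + 1097.561ms (3/2)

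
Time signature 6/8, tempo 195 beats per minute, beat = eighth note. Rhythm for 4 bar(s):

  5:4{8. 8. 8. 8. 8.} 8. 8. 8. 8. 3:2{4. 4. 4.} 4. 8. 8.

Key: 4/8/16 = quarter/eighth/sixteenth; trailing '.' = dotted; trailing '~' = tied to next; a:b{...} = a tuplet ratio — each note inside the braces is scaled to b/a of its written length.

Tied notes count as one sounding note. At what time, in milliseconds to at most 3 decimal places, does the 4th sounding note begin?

1. 0.0ms @ 0 + 369.231ms (6/5)
2. 369.231ms @ 6/5 + 369.231ms (6/5)
3. 738.462ms @ 12/5 + 369.231ms (6/5)
4. 1107.692ms @ 18/5 + 369.231ms (6/5)
5. 1476.923ms @ 24/5 + 369.231ms (6/5)
6. 1846.154ms @ 6 + 461.538ms (3/2)
7. 2307.692ms @ 15/2 + 461.538ms (3/2)
8. 2769.231ms @ 9 + 461.538ms (3/2)
9. 3230.769ms @ 21/2 + 461.538ms (3/2)
10. 3692.308ms @ 12 + 615.385ms (2)
11. 4307.692ms @ 14 + 615.385ms (2)
12. 4923.077ms @ 16 + 615.385ms (2)
13. 5538.462ms @ 18 + 923.077ms (3)
14. 6461.538ms @ 21 + 461.538ms (3/2)
15. 6923.077ms @ 45/2 + 461.538ms (3/2)

note 4 onset = 18/5b = 1107.692ms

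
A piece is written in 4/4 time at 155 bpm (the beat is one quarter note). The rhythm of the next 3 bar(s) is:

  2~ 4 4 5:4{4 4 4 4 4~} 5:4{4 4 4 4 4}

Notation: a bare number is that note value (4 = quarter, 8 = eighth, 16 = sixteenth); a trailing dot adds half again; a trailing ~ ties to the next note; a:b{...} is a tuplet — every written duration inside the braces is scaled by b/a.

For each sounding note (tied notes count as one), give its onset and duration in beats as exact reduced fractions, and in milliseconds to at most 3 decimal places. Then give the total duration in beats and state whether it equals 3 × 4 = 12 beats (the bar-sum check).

1) 0.0ms=0b +1161.29ms=3b
2) 1161.29ms=3b +387.097ms=1b
3) 1548.387ms=4b +309.677ms=4/5b
4) 1858.065ms=24/5b +309.677ms=4/5b
5) 2167.742ms=28/5b +309.677ms=4/5b
6) 2477.419ms=32/5b +309.677ms=4/5b
7) 2787.097ms=36/5b +619.355ms=8/5b
8) 3406.452ms=44/5b +309.677ms=4/5b
9) 3716.129ms=48/5b +309.677ms=4/5b
10) 4025.806ms=52/5b +309.677ms=4/5b
11) 4335.484ms=56/5b +309.677ms=4/5b
Σ=12b of 12 (155bpm 4/4) — PASS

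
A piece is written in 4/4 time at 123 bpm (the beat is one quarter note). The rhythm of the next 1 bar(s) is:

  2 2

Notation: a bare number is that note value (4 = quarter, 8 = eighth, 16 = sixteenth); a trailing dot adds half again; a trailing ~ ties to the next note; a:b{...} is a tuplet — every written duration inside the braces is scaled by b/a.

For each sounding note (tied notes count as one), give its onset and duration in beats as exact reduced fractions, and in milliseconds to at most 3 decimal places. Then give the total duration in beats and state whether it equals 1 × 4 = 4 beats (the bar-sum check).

1) 0.0ms=0b +975.61ms=2b
2) 975.61ms=2b +975.61ms=2b
Σ=4b of 4 (123bpm 4/4) — PASS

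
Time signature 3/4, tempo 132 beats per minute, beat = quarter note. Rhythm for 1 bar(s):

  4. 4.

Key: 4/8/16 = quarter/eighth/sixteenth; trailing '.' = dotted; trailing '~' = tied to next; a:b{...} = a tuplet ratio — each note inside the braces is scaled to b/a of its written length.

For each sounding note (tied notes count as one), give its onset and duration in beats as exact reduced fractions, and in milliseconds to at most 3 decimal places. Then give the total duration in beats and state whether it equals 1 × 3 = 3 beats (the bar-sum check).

1) 0.0ms=0b +681.818ms=3/2b
2) 681.818ms=3/2b +681.818ms=3/2b
Σ=3b of 3 (132bpm 3/4) — PASS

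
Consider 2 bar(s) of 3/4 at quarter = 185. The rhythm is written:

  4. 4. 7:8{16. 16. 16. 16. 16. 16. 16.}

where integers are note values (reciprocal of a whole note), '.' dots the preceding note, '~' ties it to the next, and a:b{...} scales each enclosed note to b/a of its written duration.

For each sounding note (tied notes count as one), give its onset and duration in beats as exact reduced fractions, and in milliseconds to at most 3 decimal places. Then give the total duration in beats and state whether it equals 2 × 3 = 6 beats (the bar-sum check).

1) 0.0ms=0b +486.486ms=3/2b
2) 486.486ms=3/2b +486.486ms=3/2b
3) 972.973ms=3b +138.996ms=3/7b
4) 1111.969ms=24/7b +138.996ms=3/7b
5) 1250.965ms=27/7b +138.996ms=3/7b
6) 1389.961ms=30/7b +138.996ms=3/7b
7) 1528.958ms=33/7b +138.996ms=3/7b
8) 1667.954ms=36/7b +138.996ms=3/7b
9) 1806.95ms=39/7b +138.996ms=3/7b
Σ=6b of 6 (185bpm 3/4) — PASS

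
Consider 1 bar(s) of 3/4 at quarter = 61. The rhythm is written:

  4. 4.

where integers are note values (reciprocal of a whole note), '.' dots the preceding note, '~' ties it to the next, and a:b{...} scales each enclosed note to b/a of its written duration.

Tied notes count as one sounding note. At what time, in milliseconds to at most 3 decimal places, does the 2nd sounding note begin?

1. 0.0ms @ 0 + 1475.41ms (3/2)
2. 1475.41ms @ 3/2 + 1475.41ms (3/2)

note 2 onset = 3/2b = 1475.41ms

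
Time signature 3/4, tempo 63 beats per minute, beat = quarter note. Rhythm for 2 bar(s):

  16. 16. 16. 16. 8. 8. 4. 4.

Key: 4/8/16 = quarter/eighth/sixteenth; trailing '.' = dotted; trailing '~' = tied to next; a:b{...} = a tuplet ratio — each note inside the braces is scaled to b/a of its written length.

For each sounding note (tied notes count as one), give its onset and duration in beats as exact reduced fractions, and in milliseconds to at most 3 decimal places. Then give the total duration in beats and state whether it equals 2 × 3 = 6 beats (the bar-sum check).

1) 0.0ms=0b +357.143ms=3/8b
2) 357.143ms=3/8b +357.143ms=3/8b
3) 714.286ms=3/4b +357.143ms=3/8b
4) 1071.429ms=9/8b +357.143ms=3/8b
5) 1428.571ms=3/2b +714.286ms=3/4b
6) 2142.857ms=9/4b +714.286ms=3/4b
7) 2857.143ms=3b +1428.571ms=3/2b
8) 4285.714ms=9/2b +1428.571ms=3/2b
Σ=6b of 6 (63bpm 3/4) — PASS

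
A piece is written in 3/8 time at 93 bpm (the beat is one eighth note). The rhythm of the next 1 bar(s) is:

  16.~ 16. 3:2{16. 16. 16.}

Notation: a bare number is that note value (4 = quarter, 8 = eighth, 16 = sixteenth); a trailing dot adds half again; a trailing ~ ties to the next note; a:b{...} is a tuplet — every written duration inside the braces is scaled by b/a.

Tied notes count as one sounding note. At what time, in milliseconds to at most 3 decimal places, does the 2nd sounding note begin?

note 2 onset = 3/2b = 967.742ms

1. 0.0ms @ 0 + 967.742ms (3/2)
2. 967.742ms @ 3/2 + 322.581ms (1/2)
3. 1290.323ms @ 2 + 322.581ms (1/2)
4. 1612.903ms @ 5/2 + 322.581ms (1/2)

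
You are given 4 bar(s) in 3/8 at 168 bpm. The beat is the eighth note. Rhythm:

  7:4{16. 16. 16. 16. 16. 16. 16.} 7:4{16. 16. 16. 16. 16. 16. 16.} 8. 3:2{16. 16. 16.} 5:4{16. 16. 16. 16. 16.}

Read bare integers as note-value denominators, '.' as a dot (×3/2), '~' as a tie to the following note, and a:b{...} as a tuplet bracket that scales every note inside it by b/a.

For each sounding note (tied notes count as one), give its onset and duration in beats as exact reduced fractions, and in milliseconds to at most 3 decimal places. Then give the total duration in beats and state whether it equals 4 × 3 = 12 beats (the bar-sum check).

1) 0.0ms=0b +153.061ms=3/7b
2) 153.061ms=3/7b +153.061ms=3/7b
3) 306.122ms=6/7b +153.061ms=3/7b
4) 459.184ms=9/7b +153.061ms=3/7b
5) 612.245ms=12/7b +153.061ms=3/7b
6) 765.306ms=15/7b +153.061ms=3/7b
7) 918.367ms=18/7b +153.061ms=3/7b
8) 1071.429ms=3b +153.061ms=3/7b
9) 1224.49ms=24/7b +153.061ms=3/7b
10) 1377.551ms=27/7b +153.061ms=3/7b
11) 1530.612ms=30/7b +153.061ms=3/7b
12) 1683.673ms=33/7b +153.061ms=3/7b
13) 1836.735ms=36/7b +153.061ms=3/7b
14) 1989.796ms=39/7b +153.061ms=3/7b
15) 2142.857ms=6b +535.714ms=3/2b
16) 2678.571ms=15/2b +178.571ms=1/2b
17) 2857.143ms=8b +178.571ms=1/2b
18) 3035.714ms=17/2b +178.571ms=1/2b
19) 3214.286ms=9b +214.286ms=3/5b
20) 3428.571ms=48/5b +214.286ms=3/5b
21) 3642.857ms=51/5b +214.286ms=3/5b
22) 3857.143ms=54/5b +214.286ms=3/5b
23) 4071.429ms=57/5b +214.286ms=3/5b
Σ=12b of 12 (168bpm 3/8) — PASS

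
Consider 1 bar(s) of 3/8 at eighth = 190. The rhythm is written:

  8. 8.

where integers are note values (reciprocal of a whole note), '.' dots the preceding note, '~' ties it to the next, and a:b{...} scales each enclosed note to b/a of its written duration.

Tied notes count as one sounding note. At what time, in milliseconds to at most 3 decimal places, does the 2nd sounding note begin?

1. 0.0ms @ 0 + 473.684ms (3/2)
2. 473.684ms @ 3/2 + 473.684ms (3/2)

note 2 onset = 3/2b = 473.684ms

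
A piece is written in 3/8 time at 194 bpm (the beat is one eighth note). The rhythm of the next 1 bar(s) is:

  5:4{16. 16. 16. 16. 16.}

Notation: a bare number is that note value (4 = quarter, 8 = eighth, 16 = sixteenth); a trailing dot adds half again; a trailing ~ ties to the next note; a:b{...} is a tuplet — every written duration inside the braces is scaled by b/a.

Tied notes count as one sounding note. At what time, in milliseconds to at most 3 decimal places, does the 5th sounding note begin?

note 5 onset = 12/5b = 742.268ms

1. 0.0ms @ 0 + 185.567ms (3/5)
2. 185.567ms @ 3/5 + 185.567ms (3/5)
3. 371.134ms @ 6/5 + 185.567ms (3/5)
4. 556.701ms @ 9/5 + 185.567ms (3/5)
5. 742.268ms @ 12/5 + 185.567ms (3/5)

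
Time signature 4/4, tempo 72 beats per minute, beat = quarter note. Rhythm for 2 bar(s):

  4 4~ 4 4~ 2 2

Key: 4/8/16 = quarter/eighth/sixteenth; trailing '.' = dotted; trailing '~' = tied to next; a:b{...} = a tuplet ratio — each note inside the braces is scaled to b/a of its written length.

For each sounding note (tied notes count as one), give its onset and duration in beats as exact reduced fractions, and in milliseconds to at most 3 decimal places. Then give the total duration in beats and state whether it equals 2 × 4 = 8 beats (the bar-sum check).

1) 0.0ms=0b +833.333ms=1b
2) 833.333ms=1b +1666.667ms=2b
3) 2500.0ms=3b +2500.0ms=3b
4) 5000.0ms=6b +1666.667ms=2b
Σ=8b of 8 (72bpm 4/4) — PASS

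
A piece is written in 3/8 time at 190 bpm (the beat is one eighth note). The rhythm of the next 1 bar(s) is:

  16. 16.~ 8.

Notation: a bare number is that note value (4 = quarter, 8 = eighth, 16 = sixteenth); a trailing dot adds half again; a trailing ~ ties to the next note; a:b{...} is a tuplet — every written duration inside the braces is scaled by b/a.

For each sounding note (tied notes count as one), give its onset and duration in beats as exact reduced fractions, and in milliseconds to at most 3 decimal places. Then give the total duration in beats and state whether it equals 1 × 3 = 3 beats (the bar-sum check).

1) 0.0ms=0b +236.842ms=3/4b
2) 236.842ms=3/4b +710.526ms=9/4b
Σ=3b of 3 (190bpm 3/8) — PASS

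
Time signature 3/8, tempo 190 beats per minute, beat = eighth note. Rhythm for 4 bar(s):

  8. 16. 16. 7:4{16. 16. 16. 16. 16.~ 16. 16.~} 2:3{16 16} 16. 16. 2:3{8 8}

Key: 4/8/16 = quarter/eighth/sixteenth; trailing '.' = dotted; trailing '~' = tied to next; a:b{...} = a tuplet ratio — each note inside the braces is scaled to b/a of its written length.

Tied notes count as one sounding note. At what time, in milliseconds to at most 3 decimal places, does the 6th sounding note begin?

1. 0.0ms @ 0 + 473.684ms (3/2)
2. 473.684ms @ 3/2 + 236.842ms (3/4)
3. 710.526ms @ 9/4 + 236.842ms (3/4)
4. 947.368ms @ 3 + 135.338ms (3/7)
5. 1082.707ms @ 24/7 + 135.338ms (3/7)
6. 1218.045ms @ 27/7 + 135.338ms (3/7)
7. 1353.383ms @ 30/7 + 135.338ms (3/7)
8. 1488.722ms @ 33/7 + 270.677ms (6/7)
9. 1759.398ms @ 39/7 + 372.18ms (33/28)
10. 2131.579ms @ 27/4 + 236.842ms (3/4)
11. 2368.421ms @ 15/2 + 236.842ms (3/4)
12. 2605.263ms @ 33/4 + 236.842ms (3/4)
13. 2842.105ms @ 9 + 473.684ms (3/2)
14. 3315.789ms @ 21/2 + 473.684ms (3/2)

note 6 onset = 27/7b = 1218.045ms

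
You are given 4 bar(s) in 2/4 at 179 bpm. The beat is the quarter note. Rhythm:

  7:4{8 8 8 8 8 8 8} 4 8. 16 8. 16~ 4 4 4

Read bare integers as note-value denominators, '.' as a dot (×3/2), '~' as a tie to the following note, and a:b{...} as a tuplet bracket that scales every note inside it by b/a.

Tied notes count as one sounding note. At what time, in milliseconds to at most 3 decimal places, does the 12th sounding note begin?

1. 0.0ms @ 0 + 95.77ms (2/7)
2. 95.77ms @ 2/7 + 95.77ms (2/7)
3. 191.54ms @ 4/7 + 95.77ms (2/7)
4. 287.31ms @ 6/7 + 95.77ms (2/7)
5. 383.081ms @ 8/7 + 95.77ms (2/7)
6. 478.851ms @ 10/7 + 95.77ms (2/7)
7. 574.621ms @ 12/7 + 95.77ms (2/7)
8. 670.391ms @ 2 + 335.196ms (1)
9. 1005.587ms @ 3 + 251.397ms (3/4)
10. 1256.983ms @ 15/4 + 83.799ms (1/4)
11. 1340.782ms @ 4 + 251.397ms (3/4)
12. 1592.179ms @ 19/4 + 418.994ms (5/4)
13. 2011.173ms @ 6 + 335.196ms (1)
14. 2346.369ms @ 7 + 335.196ms (1)

note 12 onset = 19/4b = 1592.179ms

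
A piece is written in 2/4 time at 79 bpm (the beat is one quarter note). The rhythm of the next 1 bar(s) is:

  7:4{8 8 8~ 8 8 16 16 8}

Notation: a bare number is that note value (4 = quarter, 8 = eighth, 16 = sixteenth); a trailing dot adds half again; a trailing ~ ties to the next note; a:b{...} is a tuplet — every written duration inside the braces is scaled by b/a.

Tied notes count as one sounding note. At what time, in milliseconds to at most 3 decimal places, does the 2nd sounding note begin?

note 2 onset = 2/7b = 216.998ms

1. 0.0ms @ 0 + 216.998ms (2/7)
2. 216.998ms @ 2/7 + 216.998ms (2/7)
3. 433.996ms @ 4/7 + 433.996ms (4/7)
4. 867.993ms @ 8/7 + 216.998ms (2/7)
5. 1084.991ms @ 10/7 + 108.499ms (1/7)
6. 1193.49ms @ 11/7 + 108.499ms (1/7)
7. 1301.989ms @ 12/7 + 216.998ms (2/7)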